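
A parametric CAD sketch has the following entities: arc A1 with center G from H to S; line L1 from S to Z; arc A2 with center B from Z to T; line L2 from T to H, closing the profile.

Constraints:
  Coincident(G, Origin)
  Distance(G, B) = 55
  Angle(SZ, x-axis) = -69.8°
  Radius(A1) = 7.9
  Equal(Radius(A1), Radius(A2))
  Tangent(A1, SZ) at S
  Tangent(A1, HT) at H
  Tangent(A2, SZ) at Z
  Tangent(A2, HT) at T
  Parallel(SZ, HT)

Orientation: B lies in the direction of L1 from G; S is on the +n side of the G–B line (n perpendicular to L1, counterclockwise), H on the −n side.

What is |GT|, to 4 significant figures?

55.56

The slot axis is L1's direction at -69.8°, so u = (cos -69.8°, sin -69.8°) = (0.3453, -0.9385) and n = (−sin -69.8°, cos -69.8°) = (0.9385, 0.3453). G is at the origin and B lies 55.0 along u from G, so B = 55.0·u = (18.99, -51.62). Tangency of A1 to both parallel lines with radius 7.9 puts S and H at G ± 7.9·n: S = (7.414, 2.728), H = (-7.414, -2.728). Equal radii place Z and T the same way about B: Z = B + 7.9·n = (26.41, -48.89), T = B − 7.9·n = (11.58, -54.34). Then |GT| = |T − G| = 55.56.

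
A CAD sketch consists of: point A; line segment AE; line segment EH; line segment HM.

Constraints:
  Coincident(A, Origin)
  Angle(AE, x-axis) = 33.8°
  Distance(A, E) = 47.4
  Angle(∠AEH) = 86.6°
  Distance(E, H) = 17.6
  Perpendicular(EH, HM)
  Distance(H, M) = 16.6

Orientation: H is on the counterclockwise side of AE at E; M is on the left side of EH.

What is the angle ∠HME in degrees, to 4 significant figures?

46.67°

A is at the origin; AE runs at 33.8° with length 47.4, so E = 47.4·(cos 33.8°, sin 33.8°) = (39.39, 26.37). ∠AEH = 86.6°, so EH runs at 33.8° + (180° − 86.6°) = 127.2° from the x-axis; with |EH| = 17.6, H = E + 17.6·(cos 127.2°, sin 127.2°) = (28.75, 40.39). The perpendicularity gives HM at right angles to EH; with |HM| = 16.6 on the left of EH, M = H + 16.6·(-0.7965, -0.6046) = (15.53, 30.35). Then cos ∠HME = MH·ME / (|MH||ME|), giving 46.67°.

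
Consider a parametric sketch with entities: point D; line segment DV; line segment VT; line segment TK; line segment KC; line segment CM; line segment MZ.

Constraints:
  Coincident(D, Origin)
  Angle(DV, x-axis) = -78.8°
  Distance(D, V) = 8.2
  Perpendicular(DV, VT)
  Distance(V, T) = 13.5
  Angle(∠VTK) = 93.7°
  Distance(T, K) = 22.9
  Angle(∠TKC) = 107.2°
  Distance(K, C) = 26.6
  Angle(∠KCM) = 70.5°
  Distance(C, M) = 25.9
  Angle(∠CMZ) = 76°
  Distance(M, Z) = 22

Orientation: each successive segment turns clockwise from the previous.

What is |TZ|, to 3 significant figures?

11.5

D is at the origin; DV runs at -78.8° with length 8.2, so V = (1.59, -8.04). DV ⟂ VT, so VT runs at -169°; with |VT| = 13.5, T = (-11.7, -10.7). ∠VTK = 93.7° gives TK at 105° from the x-axis; with |TK| = 22.9, K = (-17.5, 11.5). ∠TKC = 107.2° gives KC at 32.1° from the x-axis; with |KC| = 26.6, C = (4.99, 25.6). ∠KCM = 70.5° gives CM at -77.4° from the x-axis; with |CM| = 25.9, M = (10.6, 0.323). ∠CMZ = 76.0° gives MZ at 179° from the x-axis; with |MZ| = 22.0, Z = (-11.3, 0.860). Then |TZ| = |Z − T| = 11.5.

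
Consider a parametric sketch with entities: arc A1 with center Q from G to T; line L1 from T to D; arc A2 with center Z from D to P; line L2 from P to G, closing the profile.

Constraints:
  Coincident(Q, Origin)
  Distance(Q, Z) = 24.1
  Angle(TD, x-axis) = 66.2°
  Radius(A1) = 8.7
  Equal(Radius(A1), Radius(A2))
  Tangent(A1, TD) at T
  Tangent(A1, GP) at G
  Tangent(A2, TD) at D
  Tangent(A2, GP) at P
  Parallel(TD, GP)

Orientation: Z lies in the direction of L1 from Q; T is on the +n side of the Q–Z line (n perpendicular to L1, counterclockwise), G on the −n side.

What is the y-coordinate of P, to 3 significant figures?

18.5

The slot axis is L1's direction at 66.2°, so u = (cos 66.2°, sin 66.2°) = (0.404, 0.915) and n = (−sin 66.2°, cos 66.2°) = (-0.915, 0.404). Q is at the origin and Z lies 24.1 along u from Q, so Z = 24.1·u = (9.73, 22.1). Tangency of A1 to both parallel lines with radius 8.7 puts T and G at Q ± 8.7·n: T = (-7.96, 3.51), G = (7.96, -3.51). Equal radii place D and P the same way about Z: D = Z + 8.7·n = (1.77, 25.6), P = Z − 8.7·n = (17.7, 18.5). So P.y = 18.5.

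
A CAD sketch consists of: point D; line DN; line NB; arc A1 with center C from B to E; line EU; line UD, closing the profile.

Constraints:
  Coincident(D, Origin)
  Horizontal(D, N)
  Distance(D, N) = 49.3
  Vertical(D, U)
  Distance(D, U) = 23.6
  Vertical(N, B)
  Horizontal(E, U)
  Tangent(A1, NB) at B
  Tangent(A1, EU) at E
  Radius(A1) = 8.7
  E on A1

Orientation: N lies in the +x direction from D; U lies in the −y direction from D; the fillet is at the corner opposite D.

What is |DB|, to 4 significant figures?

51.50

The virtual corner opposite D is at (49.30, -23.60). Since A1 is tangent to NB there, CB ⟂ NB and the tangent condition forces CE to be normal to EU, with radius 8.7, so the center C sits 8.7 in from both sides at C = (40.60, -14.90). That places the tangent points at B = (49.30, -14.90) on NB and E = (40.60, -23.60) on EU. Then |DB| = |B − D| = 51.50.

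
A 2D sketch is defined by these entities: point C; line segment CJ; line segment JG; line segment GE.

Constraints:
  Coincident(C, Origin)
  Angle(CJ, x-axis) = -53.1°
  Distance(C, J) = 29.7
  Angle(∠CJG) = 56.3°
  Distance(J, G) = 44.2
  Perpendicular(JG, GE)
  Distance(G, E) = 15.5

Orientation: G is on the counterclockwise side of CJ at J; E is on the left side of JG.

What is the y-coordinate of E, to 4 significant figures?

23.09

C is at the origin; CJ runs at -53.1° with length 29.7, so J = 29.7·(cos -53.1°, sin -53.1°) = (17.83, -23.75). ∠CJG = 56.3°, so JG runs at -53.1° + (180° − 56.3°) = 70.60° from the x-axis; with |JG| = 44.2, G = J + 44.2·(cos 70.60°, sin 70.60°) = (32.51, 17.94). JG ⟂ GE; with |GE| = 15.5 on the left of JG, E = G + 15.5·(-0.9432, 0.3322) = (17.89, 23.09). So E.y = 23.09.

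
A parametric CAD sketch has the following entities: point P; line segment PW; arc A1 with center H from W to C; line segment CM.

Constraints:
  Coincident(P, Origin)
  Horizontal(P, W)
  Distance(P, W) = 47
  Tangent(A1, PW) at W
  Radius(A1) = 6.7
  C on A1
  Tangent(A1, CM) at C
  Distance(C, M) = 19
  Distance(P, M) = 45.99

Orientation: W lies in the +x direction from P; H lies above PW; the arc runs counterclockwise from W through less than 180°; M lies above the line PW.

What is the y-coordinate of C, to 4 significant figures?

11.36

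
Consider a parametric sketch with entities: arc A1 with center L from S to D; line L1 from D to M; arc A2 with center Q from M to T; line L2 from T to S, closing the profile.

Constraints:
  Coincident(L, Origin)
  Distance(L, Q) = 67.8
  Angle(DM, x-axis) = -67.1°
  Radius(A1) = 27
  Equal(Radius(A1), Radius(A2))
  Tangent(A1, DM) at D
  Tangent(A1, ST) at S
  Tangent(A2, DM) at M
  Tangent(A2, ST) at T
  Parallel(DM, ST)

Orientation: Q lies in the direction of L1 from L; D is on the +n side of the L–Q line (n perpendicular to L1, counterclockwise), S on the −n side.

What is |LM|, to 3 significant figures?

73.0

The slot axis is L1's direction at -67.1°, so u = (cos -67.1°, sin -67.1°) = (0.389, -0.921) and n = (−sin -67.1°, cos -67.1°) = (0.921, 0.389). L is at the origin and Q lies 67.8 along u from L, so Q = 67.8·u = (26.4, -62.5). Tangency of A1 to both parallel lines with radius 27.0 puts D and S at L ± 27.0·n: D = (24.9, 10.5), S = (-24.9, -10.5). Equal radii place M and T the same way about Q: M = Q + 27.0·n = (51.3, -52.0), T = Q − 27.0·n = (1.51, -73.0). Then |LM| = |M − L| = 73.0.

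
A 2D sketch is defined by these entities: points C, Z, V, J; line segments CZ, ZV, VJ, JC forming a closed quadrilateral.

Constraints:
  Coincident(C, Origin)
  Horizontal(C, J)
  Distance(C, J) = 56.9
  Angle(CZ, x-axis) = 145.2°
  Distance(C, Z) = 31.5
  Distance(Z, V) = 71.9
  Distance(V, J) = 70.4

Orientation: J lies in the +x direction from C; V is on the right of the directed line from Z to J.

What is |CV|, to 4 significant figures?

47.37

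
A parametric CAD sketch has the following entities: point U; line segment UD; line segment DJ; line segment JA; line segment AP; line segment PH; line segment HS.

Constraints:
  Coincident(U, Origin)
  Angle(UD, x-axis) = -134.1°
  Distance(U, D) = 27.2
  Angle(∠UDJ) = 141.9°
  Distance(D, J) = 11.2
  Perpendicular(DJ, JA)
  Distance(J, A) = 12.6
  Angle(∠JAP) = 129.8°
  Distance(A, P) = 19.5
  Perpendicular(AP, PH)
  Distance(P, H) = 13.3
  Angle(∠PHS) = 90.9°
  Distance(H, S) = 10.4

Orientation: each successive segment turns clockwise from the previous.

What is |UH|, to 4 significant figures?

9.310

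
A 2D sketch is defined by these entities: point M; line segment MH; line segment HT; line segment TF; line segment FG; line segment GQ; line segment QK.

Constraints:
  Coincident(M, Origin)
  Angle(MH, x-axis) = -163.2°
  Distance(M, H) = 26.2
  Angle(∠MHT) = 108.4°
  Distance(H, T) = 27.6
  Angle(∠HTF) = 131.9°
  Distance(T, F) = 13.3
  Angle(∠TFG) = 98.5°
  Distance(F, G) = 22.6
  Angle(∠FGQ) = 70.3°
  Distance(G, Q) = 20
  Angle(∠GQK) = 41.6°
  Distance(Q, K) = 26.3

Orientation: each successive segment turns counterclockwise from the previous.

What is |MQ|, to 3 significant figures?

25.0

∠TFG = 98.5° gives FG at 38.0° from the x-axis; with |FG| = 22.6, G = (1.60, -30.4). ∠FGQ = 70.3° gives GQ at 148° from the x-axis; with |GQ| = 20.0, Q = (-15.3, -19.7). Then |MQ| = |Q − M| = 25.0.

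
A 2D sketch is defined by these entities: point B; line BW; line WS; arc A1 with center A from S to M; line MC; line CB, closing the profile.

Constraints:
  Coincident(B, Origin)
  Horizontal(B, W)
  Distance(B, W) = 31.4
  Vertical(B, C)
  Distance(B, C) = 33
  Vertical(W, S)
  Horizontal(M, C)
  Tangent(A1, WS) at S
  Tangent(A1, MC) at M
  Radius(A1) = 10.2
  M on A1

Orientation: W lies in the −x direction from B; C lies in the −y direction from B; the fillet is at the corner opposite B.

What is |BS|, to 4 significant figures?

38.80

The virtual corner opposite B is at (-31.40, -33.00). The tangent condition forces AS to be normal to WS and A1 meets MC tangentially, so AM is at right angles to MC, with radius 10.2, so the center A sits 10.2 in from both sides at A = (-21.20, -22.80). That places the tangent points at S = (-31.40, -22.80) on WS and M = (-21.20, -33.00) on MC. Then |BS| = |S − B| = 38.80.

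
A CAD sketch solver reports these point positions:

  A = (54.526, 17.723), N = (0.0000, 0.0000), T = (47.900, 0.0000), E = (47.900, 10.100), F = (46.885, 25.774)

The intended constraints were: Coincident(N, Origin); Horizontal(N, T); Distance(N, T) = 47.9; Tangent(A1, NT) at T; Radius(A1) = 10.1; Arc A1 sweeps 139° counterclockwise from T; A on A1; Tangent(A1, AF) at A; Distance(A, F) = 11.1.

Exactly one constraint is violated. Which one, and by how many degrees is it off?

Tangent(A1, AF) at A — off by 5.50°.

N = (0.00, 0.00) ✓; N.y = 0.00, T.y = 0.00 ✓; |NT| = 47.90 ✓; ∠(ET, TN) = 90.00° ✓; |ET| = 10.10 ✓; bearing(E→A) − bearing(E→T) = 139.0° ✓; |EA| = 10.10 ✓; ∠(EA, AF) = 95.50° ✗; |AF| = 11.10 ✓.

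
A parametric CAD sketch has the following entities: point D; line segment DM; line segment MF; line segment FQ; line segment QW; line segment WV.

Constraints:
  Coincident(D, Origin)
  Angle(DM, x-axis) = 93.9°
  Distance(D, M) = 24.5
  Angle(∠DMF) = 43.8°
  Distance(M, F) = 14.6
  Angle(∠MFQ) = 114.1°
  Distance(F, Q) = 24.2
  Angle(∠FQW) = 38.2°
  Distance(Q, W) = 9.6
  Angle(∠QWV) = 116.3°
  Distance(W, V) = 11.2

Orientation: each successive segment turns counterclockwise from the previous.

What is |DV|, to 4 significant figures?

10.62

D is at the origin; DM runs at 93.9° with length 24.5, so M = (-1.666, 24.44). ∠DMF = 43.8° gives MF at -129.9° from the x-axis; with |MF| = 14.6, F = (-11.03, 13.24). ∠MFQ = 114.1° gives FQ at -64.00° from the x-axis; with |FQ| = 24.2, Q = (-0.4230, -8.508). ∠FQW = 38.2° gives QW at 77.80° from the x-axis; with |QW| = 9.6, W = (1.606, 0.8750). ∠QWV = 116.3° gives WV at 141.5° from the x-axis; with |WV| = 11.2, V = (-7.159, 7.847). Then |DV| = |V − D| = 10.62.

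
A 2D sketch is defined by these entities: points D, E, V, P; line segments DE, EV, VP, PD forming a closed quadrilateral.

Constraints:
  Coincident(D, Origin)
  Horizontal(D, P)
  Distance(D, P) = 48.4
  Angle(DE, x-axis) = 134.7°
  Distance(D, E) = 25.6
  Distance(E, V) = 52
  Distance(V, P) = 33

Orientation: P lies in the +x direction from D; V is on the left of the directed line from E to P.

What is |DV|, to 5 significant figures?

43.876

D is at the origin; DP is horizontal with |DP| = 48.4 and P in +x, so P = (48.4, 0). DE runs at 134.7° with |DE| = 25.6, so E = (-18.007, 18.196). V is determined by |EV| = 52.0 and |VP| = 33.0 together: it lies at the intersection of circle(E, 52.0) and circle(P, 33.0). With |EP| = 68.855, the foot of the radical line on EP is 46.155 from E and the perpendicular offset is √(52.0² − 46.155²) = 23.952. Taking the left-of-EP solution: V = (32.837, 29.100).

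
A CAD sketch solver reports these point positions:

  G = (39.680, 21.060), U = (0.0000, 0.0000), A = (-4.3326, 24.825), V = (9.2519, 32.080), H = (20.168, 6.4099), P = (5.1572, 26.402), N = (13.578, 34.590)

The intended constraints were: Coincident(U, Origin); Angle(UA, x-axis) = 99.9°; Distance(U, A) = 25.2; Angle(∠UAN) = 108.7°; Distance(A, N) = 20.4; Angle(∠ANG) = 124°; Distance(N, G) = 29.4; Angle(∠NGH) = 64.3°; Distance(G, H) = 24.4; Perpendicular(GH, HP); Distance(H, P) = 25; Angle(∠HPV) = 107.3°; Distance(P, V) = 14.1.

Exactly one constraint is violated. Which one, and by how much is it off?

Distance(P, V) = 14.1 — off by 7.10.

U = (0.00, 0.00) ✓; UA at 99.90° ✓; |UA| = 25.20 ✓; ∠UAN = 108.7° ✓; |AN| = 20.40 ✓; ∠ANG = 124.0° ✓; |NG| = 29.40 ✓; ∠NGH = 64.30° ✓; |GH| = 24.40 ✓; ∠(GH, HP) = 90.00° ✓; |HP| = 25.00 ✓; ∠HPV = 107.3° ✓; |PV| = 7.000 ✗.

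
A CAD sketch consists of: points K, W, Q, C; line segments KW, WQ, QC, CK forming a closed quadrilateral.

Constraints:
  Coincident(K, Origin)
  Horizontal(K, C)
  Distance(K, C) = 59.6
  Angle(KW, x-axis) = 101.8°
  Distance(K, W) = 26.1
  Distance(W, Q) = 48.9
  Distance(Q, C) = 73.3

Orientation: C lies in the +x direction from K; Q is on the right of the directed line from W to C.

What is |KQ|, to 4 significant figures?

25.18

K is at the origin; KC is horizontal with |KC| = 59.6 and C in +x, so C = (59.6, 0). KW runs at 101.8° with |KW| = 26.1, so W = (-5.337, 25.55). Q is determined by |WQ| = 48.9 and |QC| = 73.3 together: it lies at the intersection of circle(W, 48.9) and circle(C, 73.3). With |WC| = 69.78, the foot of the radical line on WC is 13.53 from W and the perpendicular offset is √(48.9² − 13.53²) = 46.99. Taking the right-of-WC solution: Q = (-9.954, -23.13).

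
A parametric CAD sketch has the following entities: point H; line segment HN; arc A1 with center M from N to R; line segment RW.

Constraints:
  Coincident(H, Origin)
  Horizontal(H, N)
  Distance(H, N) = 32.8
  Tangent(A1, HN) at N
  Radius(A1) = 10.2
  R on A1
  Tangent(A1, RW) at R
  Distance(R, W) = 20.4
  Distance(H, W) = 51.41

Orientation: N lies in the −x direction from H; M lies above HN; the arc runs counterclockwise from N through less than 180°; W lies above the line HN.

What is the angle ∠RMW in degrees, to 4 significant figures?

63.43°

H is at the origin; H and N share the same y with |HN| = 32.8 and N on the −x side, so N = (-32.80, 0.000). A1 meets HN tangentially, so MN is at right angles to HN, so M = N + (0, 10.2) = (-32.80, 10.20). Since MR ⟂ RW (tangency), |MW| = √(10.2² + 20.4²) = 22.81 regardless of where R sits on A1. So W lies on both circle(H, 51.41) and circle(M, 22.81); the above-HN intersection is W = (-40.50, 31.67). R is the foot of the tangent from W: R = (-25.75, 17.57).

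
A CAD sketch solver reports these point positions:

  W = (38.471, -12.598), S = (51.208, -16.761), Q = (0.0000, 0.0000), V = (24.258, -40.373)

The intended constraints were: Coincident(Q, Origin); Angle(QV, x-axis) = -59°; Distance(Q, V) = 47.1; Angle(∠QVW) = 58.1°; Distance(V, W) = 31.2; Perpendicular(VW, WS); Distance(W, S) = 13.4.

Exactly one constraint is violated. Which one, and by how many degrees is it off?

Perpendicular(VW, WS) — off by 9.00°.

Q = (0.00, 0.00) ✓; QV at -59.00° ✓; |QV| = 47.10 ✓; ∠QVW = 58.10° ✓; |VW| = 31.20 ✓; ∠(VW, WS) = 81.00° ✗; |WS| = 13.40 ✓.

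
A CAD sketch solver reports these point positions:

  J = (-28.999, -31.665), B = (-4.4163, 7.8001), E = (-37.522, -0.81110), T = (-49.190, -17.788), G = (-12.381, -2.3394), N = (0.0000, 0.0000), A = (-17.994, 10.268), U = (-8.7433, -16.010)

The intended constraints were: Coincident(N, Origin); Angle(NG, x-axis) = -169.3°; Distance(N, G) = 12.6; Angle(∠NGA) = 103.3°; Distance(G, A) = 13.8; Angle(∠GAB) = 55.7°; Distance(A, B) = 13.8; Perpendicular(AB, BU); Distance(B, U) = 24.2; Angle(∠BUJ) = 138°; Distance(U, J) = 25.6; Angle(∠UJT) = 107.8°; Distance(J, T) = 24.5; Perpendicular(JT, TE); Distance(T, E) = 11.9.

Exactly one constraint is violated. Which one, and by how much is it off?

Distance(T, E) = 11.9 — off by 8.70.

N = (0.00, 0.00) ✓; NG at -169.3° ✓; |NG| = 12.60 ✓; ∠NGA = 103.3° ✓; |GA| = 13.80 ✓; ∠GAB = 55.70° ✓; |AB| = 13.80 ✓; ∠(AB, BU) = 90.00° ✓; |BU| = 24.20 ✓; ∠BUJ = 138.0° ✓; |UJ| = 25.60 ✓; ∠UJT = 107.8° ✓; |JT| = 24.50 ✓; ∠(JT, TE) = 90.00° ✓; |TE| = 20.60 ✗.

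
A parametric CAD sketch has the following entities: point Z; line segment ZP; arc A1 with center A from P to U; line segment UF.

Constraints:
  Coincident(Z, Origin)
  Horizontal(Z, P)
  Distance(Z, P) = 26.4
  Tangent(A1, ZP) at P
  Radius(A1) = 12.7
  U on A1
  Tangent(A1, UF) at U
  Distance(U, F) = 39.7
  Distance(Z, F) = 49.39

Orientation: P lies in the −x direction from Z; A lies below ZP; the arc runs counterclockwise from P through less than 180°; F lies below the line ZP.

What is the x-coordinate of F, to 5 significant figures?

-5.9643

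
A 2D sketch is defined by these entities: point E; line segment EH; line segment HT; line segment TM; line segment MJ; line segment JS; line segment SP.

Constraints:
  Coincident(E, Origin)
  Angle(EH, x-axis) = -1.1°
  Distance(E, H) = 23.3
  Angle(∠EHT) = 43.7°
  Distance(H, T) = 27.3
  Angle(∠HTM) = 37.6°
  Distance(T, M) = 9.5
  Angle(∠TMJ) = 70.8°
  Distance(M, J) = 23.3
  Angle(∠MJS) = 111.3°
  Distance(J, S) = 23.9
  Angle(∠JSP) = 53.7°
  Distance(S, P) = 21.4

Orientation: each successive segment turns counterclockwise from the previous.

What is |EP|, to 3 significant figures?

30.4

E is at the origin; EH runs at -1.1° with length 23.3, so H = (23.3, -0.447). ∠EHT = 43.7° gives HT at 135° from the x-axis; with |HT| = 27.3, T = (3.92, 18.8). ∠HTM = 37.6° gives TM at -82.4° from the x-axis; with |TM| = 9.5, M = (5.18, 9.37). ∠TMJ = 70.8° gives MJ at 26.8° from the x-axis; with |MJ| = 23.3, J = (26.0, 19.9). ∠MJS = 111.3° gives JS at 95.5° from the x-axis; with |JS| = 23.9, S = (23.7, 43.7). ∠JSP = 53.7° gives SP at -138° from the x-axis; with |SP| = 21.4, P = (7.73, 29.4). Then |EP| = |P − E| = 30.4.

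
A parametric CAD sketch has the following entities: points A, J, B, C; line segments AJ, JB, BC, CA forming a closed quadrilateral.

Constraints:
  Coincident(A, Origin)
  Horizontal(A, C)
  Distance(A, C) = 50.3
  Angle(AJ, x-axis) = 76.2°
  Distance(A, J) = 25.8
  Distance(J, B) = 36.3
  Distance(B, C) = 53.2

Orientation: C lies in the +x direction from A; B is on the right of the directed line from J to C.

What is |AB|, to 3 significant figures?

10.5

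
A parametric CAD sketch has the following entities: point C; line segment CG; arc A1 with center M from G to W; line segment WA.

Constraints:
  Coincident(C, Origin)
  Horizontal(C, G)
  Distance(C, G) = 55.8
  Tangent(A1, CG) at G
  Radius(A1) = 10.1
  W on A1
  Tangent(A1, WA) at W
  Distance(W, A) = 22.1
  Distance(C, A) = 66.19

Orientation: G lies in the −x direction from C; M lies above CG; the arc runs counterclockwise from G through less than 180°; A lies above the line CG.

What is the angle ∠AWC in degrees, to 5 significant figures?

133.67°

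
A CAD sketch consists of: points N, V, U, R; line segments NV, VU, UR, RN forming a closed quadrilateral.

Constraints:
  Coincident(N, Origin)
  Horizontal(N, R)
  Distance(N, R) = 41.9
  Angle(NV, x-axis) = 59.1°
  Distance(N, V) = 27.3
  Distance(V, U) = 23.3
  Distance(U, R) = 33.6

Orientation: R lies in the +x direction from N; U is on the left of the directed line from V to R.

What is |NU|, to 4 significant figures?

48.27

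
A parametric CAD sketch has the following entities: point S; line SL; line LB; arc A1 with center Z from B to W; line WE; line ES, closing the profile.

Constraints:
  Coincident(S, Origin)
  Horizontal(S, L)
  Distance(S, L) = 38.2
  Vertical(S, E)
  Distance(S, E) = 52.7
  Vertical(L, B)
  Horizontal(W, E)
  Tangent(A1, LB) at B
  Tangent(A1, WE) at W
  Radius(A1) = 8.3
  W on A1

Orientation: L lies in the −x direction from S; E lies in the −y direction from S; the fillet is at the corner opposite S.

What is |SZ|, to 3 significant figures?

53.5

SE is vertical with |SE| = 52.7 and E on the −y side, so E = (0.00, -52.7). The virtual corner opposite S is at (-38.2, -52.7). A1 meets LB tangentially, so ZB is at right angles to LB and A1 meets WE tangentially, so ZW is at right angles to WE, with radius 8.3, so the center Z sits 8.3 in from both sides at Z = (-29.9, -44.4). Then |SZ| = |Z − S| = 53.5.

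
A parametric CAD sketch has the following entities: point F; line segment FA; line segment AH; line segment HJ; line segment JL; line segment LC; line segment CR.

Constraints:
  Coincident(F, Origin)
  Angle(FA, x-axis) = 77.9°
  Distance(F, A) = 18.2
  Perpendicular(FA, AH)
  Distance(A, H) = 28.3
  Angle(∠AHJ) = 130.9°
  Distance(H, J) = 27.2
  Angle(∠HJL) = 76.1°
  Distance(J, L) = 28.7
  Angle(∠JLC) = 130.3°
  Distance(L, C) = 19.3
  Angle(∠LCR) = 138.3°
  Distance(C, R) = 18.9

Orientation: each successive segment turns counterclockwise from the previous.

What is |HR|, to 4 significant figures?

34.94

F is at the origin; FA runs at 77.9° with length 18.2, so A = (3.815, 17.80). FA ⟂ AH, so AH runs at 167.9°; with |AH| = 28.3, H = (-23.86, 23.73). ∠AHJ = 130.9° gives HJ at -143.0° from the x-axis; with |HJ| = 27.2, J = (-45.58, 7.358). ∠HJL = 76.1° gives JL at -39.10° from the x-axis; with |JL| = 28.7, L = (-23.31, -10.74). ∠JLC = 130.3° gives LC at 10.60° from the x-axis; with |LC| = 19.3, C = (-4.336, -7.192). ∠LCR = 138.3° gives CR at 52.30° from the x-axis; with |CR| = 18.9, R = (7.222, 7.762). Then |HR| = |R − H| = 34.94.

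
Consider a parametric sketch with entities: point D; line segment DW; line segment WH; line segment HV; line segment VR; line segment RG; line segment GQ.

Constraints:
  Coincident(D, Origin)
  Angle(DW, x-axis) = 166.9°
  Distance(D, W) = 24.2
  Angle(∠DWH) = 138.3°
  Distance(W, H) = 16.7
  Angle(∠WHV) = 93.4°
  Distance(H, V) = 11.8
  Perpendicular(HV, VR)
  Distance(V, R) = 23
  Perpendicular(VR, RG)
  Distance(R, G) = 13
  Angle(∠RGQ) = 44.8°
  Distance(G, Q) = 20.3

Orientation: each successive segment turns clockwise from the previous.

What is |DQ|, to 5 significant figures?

26.978

The perpendicularity gives RG at right angles to VR, so RG runs at -141.40°; with |RG| = 13.0, G = (-19.785, 0.40766). ∠RGQ = 44.8° gives GQ at 83.400° from the x-axis; with |GQ| = 20.3, Q = (-17.452, 20.573). Then |DQ| = |Q − D| = 26.978.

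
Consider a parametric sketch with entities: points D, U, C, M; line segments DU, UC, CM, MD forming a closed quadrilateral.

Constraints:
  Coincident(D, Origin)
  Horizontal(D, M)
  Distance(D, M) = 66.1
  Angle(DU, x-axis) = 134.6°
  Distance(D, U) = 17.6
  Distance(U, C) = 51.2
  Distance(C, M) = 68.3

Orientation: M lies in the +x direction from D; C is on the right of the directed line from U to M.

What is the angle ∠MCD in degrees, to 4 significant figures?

71.28°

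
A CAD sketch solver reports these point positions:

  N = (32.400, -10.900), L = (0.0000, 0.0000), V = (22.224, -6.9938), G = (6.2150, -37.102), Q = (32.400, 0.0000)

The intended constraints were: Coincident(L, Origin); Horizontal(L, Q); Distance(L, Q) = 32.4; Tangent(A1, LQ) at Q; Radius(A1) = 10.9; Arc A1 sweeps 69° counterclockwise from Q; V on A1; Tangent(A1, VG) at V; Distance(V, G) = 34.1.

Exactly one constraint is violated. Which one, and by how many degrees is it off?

Tangent(A1, VG) at V — off by 7.00°.

L = (0.00, 0.00) ✓; L.y = 0.00, Q.y = 0.00 ✓; |LQ| = 32.40 ✓; ∠(NQ, QL) = 90.00° ✓; |NQ| = 10.90 ✓; bearing(N→V) − bearing(N→Q) = 69.00° ✓; |NV| = 10.90 ✓; ∠(NV, VG) = 97.00° ✗; |VG| = 34.10 ✓.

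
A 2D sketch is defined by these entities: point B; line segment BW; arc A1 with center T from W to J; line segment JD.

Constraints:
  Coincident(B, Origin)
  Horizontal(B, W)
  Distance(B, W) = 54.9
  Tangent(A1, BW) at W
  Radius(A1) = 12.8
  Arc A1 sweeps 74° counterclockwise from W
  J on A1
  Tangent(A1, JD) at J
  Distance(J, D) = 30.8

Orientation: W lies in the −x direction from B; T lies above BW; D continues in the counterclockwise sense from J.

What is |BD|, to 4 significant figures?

51.72

B is at the origin; B and W share the same y with |BW| = 54.9 and W on the −x side, so W = (-54.90, 0.000). Since A1 is tangent to BW there, TW ⟂ BW, so T = W + (0, 12.8) = (-54.90, 12.80). On A1, W sits at bearing -90° from T; a 74° counterclockwise sweep puts J at bearing -16°, so J = T + 12.8·(cos -16°, sin -16°) = (-42.60, 9.272). Since A1 is tangent to JD there, TJ ⟂ JD, so JD runs along (−sin -16°, cos -16°); with |JD| = 30.8, D = (-34.11, 38.88). Then |BD| = |D − B| = 51.72.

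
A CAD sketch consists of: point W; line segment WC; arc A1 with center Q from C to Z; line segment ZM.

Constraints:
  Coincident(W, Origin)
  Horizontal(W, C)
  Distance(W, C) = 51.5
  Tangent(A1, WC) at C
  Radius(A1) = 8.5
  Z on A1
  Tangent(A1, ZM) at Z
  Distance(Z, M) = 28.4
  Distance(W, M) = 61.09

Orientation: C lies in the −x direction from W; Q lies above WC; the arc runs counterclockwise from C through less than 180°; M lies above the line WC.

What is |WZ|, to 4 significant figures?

44.25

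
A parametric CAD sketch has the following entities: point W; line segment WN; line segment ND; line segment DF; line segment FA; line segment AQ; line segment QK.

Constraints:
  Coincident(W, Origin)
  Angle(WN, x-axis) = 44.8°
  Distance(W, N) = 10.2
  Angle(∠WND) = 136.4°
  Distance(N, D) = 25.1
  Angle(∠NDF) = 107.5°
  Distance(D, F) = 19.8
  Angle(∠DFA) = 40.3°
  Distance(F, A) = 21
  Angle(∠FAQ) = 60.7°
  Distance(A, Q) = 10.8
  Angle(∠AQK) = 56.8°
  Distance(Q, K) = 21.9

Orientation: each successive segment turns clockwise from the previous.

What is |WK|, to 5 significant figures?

33.243

∠FAQ = 60.7° gives AQ at 29.700° from the x-axis; with |AQ| = 10.8, Q = (30.061, 5.1249). ∠AQK = 56.8° gives QK at -93.500° from the x-axis; with |QK| = 21.9, K = (28.724, -16.734). Then |WK| = |K − W| = 33.243.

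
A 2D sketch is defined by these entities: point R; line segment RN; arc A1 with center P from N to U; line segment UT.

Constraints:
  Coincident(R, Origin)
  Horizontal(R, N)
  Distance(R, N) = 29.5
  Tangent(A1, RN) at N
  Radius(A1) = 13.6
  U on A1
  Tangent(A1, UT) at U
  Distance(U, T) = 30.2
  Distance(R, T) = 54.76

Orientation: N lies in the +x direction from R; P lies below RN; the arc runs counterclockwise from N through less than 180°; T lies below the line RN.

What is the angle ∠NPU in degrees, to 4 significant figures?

112.7°

R is at the origin; R and N share the same y with |RN| = 29.5 and N on the +x side, so N = (29.50, 0.000). The tangent condition forces PN to be normal to RN, so P = N + (0, -13.6) = (29.50, -13.60). Since PU ⟂ UT (tangency), |PT| = √(13.6² + 30.2²) = 33.12 regardless of where U sits on A1. So T lies on both circle(R, 54.76) and circle(P, 33.12); the below-RN intersection is T = (28.58, -46.71). U is the foot of the tangent from T: U = (16.95, -18.84).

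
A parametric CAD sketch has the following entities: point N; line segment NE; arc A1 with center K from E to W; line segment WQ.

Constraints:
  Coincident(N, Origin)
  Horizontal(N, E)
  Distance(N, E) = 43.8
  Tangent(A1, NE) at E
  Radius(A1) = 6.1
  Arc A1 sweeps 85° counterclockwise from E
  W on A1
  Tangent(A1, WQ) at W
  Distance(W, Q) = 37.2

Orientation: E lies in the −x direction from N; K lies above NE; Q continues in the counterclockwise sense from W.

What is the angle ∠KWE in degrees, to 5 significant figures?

47.500°

N is at the origin; NE is horizontal with |NE| = 43.8 and E on the −x side, so E = (-43.800, 0.0000). Tangency of A1 to NE means the radius KE is perpendicular to NE, so K = E + (0, 6.1) = (-43.800, 6.1000). On A1, E sits at bearing -90° from K; an 85° counterclockwise sweep puts W at bearing -5°, so W = K + 6.1·(cos -5°, sin -5°) = (-37.723, 5.5683). Then cos ∠KWE = WK·WE / (|WK||WE|), giving 47.500°.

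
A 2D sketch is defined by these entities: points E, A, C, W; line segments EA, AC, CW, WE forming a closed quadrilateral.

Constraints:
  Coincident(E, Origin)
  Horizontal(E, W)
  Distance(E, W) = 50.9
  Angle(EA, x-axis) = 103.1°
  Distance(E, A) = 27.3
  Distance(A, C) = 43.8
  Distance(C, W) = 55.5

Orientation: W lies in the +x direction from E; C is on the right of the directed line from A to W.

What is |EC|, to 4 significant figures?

17.11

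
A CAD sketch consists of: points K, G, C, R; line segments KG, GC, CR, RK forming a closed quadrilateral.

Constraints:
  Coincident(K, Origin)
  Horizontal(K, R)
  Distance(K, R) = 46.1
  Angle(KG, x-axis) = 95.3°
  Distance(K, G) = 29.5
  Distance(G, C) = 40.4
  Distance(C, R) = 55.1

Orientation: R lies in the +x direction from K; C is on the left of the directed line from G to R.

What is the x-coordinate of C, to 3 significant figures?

30.2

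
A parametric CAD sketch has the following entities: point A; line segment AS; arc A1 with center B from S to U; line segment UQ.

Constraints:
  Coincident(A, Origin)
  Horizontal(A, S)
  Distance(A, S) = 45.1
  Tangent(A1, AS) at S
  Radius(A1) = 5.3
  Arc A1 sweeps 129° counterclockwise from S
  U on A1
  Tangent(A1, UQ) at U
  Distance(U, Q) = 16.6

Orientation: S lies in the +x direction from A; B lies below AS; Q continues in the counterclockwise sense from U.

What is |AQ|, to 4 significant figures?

55.76

On A1, S sits at bearing 90° from B; a 129° counterclockwise sweep puts U at bearing 219°, so U = B + 5.3·(cos 219°, sin 219°) = (40.98, -8.635). The tangent condition forces BU to be normal to UQ, so UQ runs along (−sin 219°, cos 219°); with |UQ| = 16.6, Q = (51.43, -21.54). Then |AQ| = |Q − A| = 55.76.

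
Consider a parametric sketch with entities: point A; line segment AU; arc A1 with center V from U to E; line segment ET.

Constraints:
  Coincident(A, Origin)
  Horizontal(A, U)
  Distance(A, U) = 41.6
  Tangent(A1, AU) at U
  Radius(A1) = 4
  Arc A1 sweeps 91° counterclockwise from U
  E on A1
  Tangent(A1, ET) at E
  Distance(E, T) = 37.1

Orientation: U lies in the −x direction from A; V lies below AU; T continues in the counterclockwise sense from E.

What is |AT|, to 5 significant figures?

60.952

A is at the origin; AU is horizontal with |AU| = 41.6 and U on the −x side, so U = (-41.600, 0.0000). Tangency of A1 to AU means the radius VU is perpendicular to AU, so V = U + (0, -4) = (-41.600, -4.0000). On A1, U sits at bearing 90° from V; a 91° counterclockwise sweep puts E at bearing 181°, so E = V + 4.0·(cos 181°, sin 181°) = (-45.599, -4.0698). The tangent condition forces VE to be normal to ET, so ET runs along (−sin 181°, cos 181°); with |ET| = 37.1, T = (-44.952, -41.164). Then |AT| = |T − A| = 60.952.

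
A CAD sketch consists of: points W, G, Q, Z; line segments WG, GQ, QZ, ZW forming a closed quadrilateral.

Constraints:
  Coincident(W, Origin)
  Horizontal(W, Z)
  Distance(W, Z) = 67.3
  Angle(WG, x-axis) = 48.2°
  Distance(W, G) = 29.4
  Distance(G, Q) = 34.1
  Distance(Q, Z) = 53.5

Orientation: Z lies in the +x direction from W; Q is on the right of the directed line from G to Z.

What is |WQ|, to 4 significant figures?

19.25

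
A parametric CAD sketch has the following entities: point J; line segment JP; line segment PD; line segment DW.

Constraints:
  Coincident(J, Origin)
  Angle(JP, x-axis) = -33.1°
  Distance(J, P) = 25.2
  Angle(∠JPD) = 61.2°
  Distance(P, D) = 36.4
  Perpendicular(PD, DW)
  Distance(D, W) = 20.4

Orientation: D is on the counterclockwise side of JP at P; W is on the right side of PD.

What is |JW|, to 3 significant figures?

48.9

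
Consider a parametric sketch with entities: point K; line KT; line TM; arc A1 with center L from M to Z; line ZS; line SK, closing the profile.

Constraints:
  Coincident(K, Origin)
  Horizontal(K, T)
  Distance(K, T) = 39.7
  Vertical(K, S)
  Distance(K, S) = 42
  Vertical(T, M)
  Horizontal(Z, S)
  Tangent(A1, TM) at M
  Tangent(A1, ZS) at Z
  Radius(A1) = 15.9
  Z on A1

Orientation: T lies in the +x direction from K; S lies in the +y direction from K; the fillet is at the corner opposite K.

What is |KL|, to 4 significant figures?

35.32

K and S share the same x with |KS| = 42.0 and S on the +y side, so S = (0.000, 42.00). The virtual corner opposite K is at (39.70, 42.00). Tangency of A1 to TM means the radius LM is perpendicular to TM and since A1 is tangent to ZS there, LZ ⟂ ZS, with radius 15.9, so the center L sits 15.9 in from both sides at L = (23.80, 26.10). Then |KL| = |L − K| = 35.32.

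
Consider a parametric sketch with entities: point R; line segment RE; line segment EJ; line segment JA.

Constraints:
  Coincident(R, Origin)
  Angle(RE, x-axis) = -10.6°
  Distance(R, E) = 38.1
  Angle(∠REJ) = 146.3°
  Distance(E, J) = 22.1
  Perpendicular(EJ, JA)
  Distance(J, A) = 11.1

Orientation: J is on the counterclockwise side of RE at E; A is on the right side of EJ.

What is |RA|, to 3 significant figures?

62.7

R is at the origin; RE runs at -10.6° with length 38.1, so E = 38.1·(cos -10.6°, sin -10.6°) = (37.4, -7.01). ∠REJ = 146.3°, so EJ runs at -10.6° + (180° − 146.3°) = 23.1° from the x-axis; with |EJ| = 22.1, J = E + 22.1·(cos 23.1°, sin 23.1°) = (57.8, 1.66). EJ ⟂ JA; with |JA| = 11.1 on the right of EJ, A = J + 11.1·(0.392, -0.920) = (62.1, -8.55). Then |RA| = |A − R| = 62.7.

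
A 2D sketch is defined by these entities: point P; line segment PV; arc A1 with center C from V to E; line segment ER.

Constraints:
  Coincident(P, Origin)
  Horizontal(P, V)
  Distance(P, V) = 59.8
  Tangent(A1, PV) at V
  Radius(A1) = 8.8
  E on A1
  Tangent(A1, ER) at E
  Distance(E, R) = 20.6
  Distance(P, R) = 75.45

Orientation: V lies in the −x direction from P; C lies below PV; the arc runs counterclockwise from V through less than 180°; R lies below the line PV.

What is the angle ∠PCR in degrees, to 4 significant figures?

124.6°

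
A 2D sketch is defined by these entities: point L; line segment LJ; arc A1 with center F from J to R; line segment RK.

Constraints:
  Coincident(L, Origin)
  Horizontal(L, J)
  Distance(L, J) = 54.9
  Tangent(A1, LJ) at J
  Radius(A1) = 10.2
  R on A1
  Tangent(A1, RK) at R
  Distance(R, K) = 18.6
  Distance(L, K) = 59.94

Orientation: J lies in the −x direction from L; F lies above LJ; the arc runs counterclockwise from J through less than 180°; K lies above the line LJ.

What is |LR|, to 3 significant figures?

47.2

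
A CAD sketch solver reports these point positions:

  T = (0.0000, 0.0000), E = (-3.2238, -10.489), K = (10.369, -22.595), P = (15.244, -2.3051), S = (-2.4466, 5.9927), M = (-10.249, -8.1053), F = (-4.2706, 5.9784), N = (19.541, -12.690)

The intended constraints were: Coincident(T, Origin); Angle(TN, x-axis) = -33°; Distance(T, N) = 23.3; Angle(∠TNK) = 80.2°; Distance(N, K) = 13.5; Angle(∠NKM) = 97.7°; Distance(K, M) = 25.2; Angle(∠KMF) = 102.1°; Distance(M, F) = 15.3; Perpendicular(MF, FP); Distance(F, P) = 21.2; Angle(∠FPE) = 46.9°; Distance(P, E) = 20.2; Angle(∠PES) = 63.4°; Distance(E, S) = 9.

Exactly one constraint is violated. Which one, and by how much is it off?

Distance(E, S) = 9 — off by 7.50.

T = (0.00, 0.00) ✓; TN at -33.00° ✓; |TN| = 23.30 ✓; ∠TNK = 80.20° ✓; |NK| = 13.50 ✓; ∠NKM = 97.70° ✓; |KM| = 25.20 ✓; ∠KMF = 102.1° ✓; |MF| = 15.30 ✓; ∠(MF, FP) = 90.00° ✓; |FP| = 21.20 ✓; ∠FPE = 46.90° ✓; |PE| = 20.20 ✓; ∠PES = 63.40° ✓; |ES| = 16.50 ✗.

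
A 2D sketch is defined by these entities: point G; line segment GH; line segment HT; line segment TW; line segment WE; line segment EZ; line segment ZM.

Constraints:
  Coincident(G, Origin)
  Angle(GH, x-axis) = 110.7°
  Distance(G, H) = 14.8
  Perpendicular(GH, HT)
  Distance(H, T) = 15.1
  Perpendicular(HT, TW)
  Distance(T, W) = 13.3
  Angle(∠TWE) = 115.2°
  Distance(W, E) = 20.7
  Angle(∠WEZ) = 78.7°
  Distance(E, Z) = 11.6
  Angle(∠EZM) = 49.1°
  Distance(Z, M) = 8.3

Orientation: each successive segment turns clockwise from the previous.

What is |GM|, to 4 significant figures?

0.9949

∠WEZ = 78.7° gives EZ at 124.6° from the x-axis; with |EZ| = 11.6, Z = (-7.397, 1.424). ∠EZM = 49.1° gives ZM at -6.300° from the x-axis; with |ZM| = 8.3, M = (0.8525, 0.5130). Then |GM| = |M − G| = 0.9949.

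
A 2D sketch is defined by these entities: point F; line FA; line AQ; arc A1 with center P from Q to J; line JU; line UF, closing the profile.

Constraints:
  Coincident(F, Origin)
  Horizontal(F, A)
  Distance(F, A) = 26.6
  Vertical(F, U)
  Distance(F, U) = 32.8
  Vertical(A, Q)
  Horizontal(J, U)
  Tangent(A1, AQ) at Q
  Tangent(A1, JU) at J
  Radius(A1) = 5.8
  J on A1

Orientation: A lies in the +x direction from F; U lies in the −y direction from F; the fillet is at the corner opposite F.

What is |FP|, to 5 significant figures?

34.083

F is at the origin; FA is horizontal with |FA| = 26.6 and A on the +x side, so A = (26.600, 0.0000). F and U share the same x with |FU| = 32.8 and U on the −y side, so U = (0.0000, -32.800). The virtual corner opposite F is at (26.600, -32.800). Since A1 is tangent to AQ there, PQ ⟂ AQ and since A1 is tangent to JU there, PJ ⟂ JU, with radius 5.8, so the center P sits 5.8 in from both sides at P = (20.800, -27.000). Then |FP| = |P − F| = 34.083.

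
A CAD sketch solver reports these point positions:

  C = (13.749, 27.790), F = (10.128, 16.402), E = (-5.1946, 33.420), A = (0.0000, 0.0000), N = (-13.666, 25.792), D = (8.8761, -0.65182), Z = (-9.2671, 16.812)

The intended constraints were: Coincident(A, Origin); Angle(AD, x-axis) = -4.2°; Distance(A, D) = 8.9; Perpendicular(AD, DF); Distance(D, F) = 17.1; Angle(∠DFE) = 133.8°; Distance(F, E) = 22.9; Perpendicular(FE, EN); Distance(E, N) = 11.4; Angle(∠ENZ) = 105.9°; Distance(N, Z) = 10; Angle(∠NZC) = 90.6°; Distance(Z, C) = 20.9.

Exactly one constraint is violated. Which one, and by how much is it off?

Distance(Z, C) = 20.9 — off by 4.60.

A = (0.00, 0.00) ✓; AD at -4.200° ✓; |AD| = 8.900 ✓; ∠(AD, DF) = 90.00° ✓; |DF| = 17.10 ✓; ∠DFE = 133.8° ✓; |FE| = 22.90 ✓; ∠(FE, EN) = 90.00° ✓; |EN| = 11.40 ✓; ∠ENZ = 105.9° ✓; |NZ| = 10.00 ✓; ∠NZC = 90.60° ✓; |ZC| = 25.50 ✗.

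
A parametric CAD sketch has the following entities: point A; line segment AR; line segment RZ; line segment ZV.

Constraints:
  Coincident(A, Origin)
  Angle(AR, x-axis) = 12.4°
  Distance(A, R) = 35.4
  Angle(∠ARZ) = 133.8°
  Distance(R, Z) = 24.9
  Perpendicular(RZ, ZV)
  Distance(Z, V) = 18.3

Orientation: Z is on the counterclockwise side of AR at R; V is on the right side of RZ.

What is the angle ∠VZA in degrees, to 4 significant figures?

117.3°

A is at the origin; AR runs at 12.4° with length 35.4, so R = 35.4·(cos 12.4°, sin 12.4°) = (34.57, 7.602). ∠ARZ = 133.8°, so RZ runs at 12.4° + (180° − 133.8°) = 58.60° from the x-axis; with |RZ| = 24.9, Z = R + 24.9·(cos 58.60°, sin 58.60°) = (47.55, 28.86). The perpendicularity gives ZV at right angles to RZ; with |ZV| = 18.3 on the right of RZ, V = Z + 18.3·(0.8536, -0.5210) = (63.17, 19.32). Then cos ∠VZA = ZV·ZA / (|ZV||ZA|), giving 117.3°.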